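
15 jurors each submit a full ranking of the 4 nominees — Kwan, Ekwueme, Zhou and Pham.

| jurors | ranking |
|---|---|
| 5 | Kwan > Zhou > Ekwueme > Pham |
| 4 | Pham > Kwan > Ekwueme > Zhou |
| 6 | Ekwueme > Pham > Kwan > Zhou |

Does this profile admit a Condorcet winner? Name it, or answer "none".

Pairwise majorities:
Kwan–Ekwueme: Kwan 9–6.
Kwan vs Zhou: 5+4+6 = 15 for Kwan, 0 for Zhou — Kwan by 15–0.
Kwan–Pham: Pham 10–5.
Ekwueme vs Zhou: Ekwueme is ranked higher on 4+6 = 10 ballots, Zhou on 5. Ekwueme wins 10–5.
Ekwueme vs Pham: 5+6 = 11 for Ekwueme, 4 for Pham — Ekwueme by 11–4.
Zhou vs Pham: Zhou is ranked higher on 5 ballots, Pham on 10. Pham wins 10–5.
Every nominee loses at least once (Kwan loses to Pham; Ekwueme loses to Kwan; Zhou loses to Kwan; Pham loses to Ekwueme). The majority relation contains the cycle Kwan beats Ekwueme beats Pham beats Kwan, so there is no Condorcet winner.

none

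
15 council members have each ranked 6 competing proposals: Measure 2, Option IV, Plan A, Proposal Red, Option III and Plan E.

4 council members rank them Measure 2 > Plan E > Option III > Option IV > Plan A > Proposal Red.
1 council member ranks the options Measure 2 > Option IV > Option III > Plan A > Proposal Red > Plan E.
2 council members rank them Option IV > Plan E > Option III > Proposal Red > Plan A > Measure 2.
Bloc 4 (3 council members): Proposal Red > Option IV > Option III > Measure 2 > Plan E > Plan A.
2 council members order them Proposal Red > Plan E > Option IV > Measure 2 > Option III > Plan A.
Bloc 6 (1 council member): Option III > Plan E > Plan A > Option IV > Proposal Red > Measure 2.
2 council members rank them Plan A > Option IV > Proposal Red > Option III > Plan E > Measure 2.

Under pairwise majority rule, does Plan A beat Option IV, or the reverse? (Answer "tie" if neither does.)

Option IV

Ballots ranking Plan A above Option IV: 1 + 2 = 3.
Ballots ranking Option IV above Plan A: 15 − 3 = 12.
Option IV wins the head-to-head 12–3.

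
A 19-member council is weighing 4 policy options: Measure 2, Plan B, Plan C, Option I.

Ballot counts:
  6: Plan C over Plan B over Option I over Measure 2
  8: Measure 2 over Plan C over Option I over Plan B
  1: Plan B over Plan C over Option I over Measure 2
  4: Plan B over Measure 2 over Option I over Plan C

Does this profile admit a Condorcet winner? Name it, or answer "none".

Pairwise majorities:
Measure 2 vs Plan B: 8 for Measure 2, 11 for Plan B — Plan B by 11–8.
Measure 2 vs Plan C: Measure 2 preferred on 8+4 = 12 ballots; Measure 2 wins 12–7.
Measure 2–Option I: Measure 2 12–7.
Plan B–Plan C: Plan C 14–5.
Plan B vs Option I: Plan B, 11–8.
Plan C vs Option I: 6+8+1 = 15 for Plan C, 4 for Option I — Plan C by 15–4.
Every option loses at least once (Measure 2 loses to Plan B; Plan B loses to Plan C; Plan C loses to Measure 2; Option I loses to Measure 2). The majority relation contains the cycle Measure 2 → Plan C → Plan B → Measure 2, so there is no Condorcet winner.

none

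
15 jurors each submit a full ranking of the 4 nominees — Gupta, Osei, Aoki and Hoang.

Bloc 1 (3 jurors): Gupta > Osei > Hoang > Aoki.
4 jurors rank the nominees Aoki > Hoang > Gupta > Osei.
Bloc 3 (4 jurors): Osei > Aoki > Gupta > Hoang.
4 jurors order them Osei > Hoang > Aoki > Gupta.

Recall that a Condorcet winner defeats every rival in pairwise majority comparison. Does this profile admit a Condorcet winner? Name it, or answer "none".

Osei

Pairwise majorities:
Gupta vs Osei: 3+4 = 7 for Gupta, 8 for Osei — Osei by 8–7.
Gupta vs Aoki: Aoki, 12–3.
Gupta vs Hoang: Gupta preferred on 3+4 = 7 ballots; Hoang wins 8–7.
Osei vs Aoki: Osei wins 11–4.
Osei vs Hoang: Osei wins 11–4.
Aoki vs Hoang: 8 to 7, Aoki.
Osei defeats every rival head-to-head and is the Condorcet winner.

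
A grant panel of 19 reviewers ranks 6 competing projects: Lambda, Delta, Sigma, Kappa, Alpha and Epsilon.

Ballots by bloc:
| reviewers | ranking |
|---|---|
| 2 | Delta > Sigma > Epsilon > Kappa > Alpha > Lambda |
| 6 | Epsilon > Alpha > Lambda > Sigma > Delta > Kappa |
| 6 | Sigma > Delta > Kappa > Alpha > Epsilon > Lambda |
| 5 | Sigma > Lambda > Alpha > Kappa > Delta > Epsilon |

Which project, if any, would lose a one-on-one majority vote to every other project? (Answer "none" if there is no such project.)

none

Pairwise majorities:
Lambda vs Delta: 6+5 = 11 for Lambda, 8 for Delta — Lambda by 11–8.
Lambda vs Sigma: Sigma wins 13–6.
Lambda vs Kappa: Lambda, 11–8.
Lambda vs Alpha: Lambda preferred on 5 ballots; Alpha wins 14–5.
Lambda vs Epsilon: Epsilon wins 14–5.
Delta–Sigma: Sigma 17–2.
Delta–Kappa: Delta 14–5.
Delta–Alpha: Alpha 11–8.
Delta vs Epsilon: Delta is ranked higher on 2+6+5 = 13 ballots, Epsilon on 6. Delta wins 13–6.
Sigma–Kappa: Sigma 19–0.
Sigma vs Alpha: Sigma preferred on 2+6+5 = 13 ballots; Sigma wins 13–6.
Sigma vs Epsilon: 13 to 6, Sigma.
Kappa vs Alpha: Kappa preferred on 2+6 = 8 ballots; Alpha wins 11–8.
Kappa–Epsilon: Kappa 11–8.
Alpha–Epsilon: Alpha 11–8.
No project is winless: Lambda beats Delta; Delta beats Kappa; Sigma beats Lambda; Kappa beats Epsilon; Alpha beats Lambda; Epsilon beats Lambda. There is no Condorcet loser.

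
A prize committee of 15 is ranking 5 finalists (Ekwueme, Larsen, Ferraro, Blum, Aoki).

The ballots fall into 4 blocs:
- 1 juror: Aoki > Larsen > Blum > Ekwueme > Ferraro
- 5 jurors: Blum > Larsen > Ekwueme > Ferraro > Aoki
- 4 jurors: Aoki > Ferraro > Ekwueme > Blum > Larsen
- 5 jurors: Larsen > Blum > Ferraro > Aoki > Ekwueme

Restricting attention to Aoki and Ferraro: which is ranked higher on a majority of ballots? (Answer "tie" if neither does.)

Ballots ranking Aoki above Ferraro: 1 + 4 = 5.
Ballots ranking Ferraro above Aoki: 15 − 5 = 10.
Ferraro wins the head-to-head 10–5.

Ferraro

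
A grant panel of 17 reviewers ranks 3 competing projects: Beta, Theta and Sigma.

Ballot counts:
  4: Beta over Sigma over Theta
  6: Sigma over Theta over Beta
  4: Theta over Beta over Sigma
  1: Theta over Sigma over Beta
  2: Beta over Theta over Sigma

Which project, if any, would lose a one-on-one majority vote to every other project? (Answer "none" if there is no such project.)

none

Head-to-head results (17 reviewers):
Beta–Theta: Theta 11–6.
Beta vs Sigma: Beta is ranked higher on 4+4+2 = 10 ballots, Sigma on 7. Beta wins 10–7.
Theta vs Sigma: Theta is ranked higher on 4+1+2 = 7 ballots, Sigma on 10. Sigma wins 10–7.
Every project wins at least one matchup (Beta beats Sigma; Theta beats Beta; Sigma beats Theta), so there is no Condorcet loser.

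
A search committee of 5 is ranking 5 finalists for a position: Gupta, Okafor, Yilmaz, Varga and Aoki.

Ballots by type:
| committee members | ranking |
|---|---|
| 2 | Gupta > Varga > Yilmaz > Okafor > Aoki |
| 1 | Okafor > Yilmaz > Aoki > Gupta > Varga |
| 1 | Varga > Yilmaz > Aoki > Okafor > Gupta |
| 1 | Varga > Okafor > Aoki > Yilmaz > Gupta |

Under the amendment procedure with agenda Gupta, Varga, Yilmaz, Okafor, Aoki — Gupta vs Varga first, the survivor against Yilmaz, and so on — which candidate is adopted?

Round 1: Gupta vs Varga — 3–2, Gupta advances.
Round 2: Gupta vs Yilmaz — 2–3, Yilmaz advances.
Round 3: Yilmaz vs Okafor — 3–2, Yilmaz advances.
Round 4: Yilmaz vs Aoki — 4–1, Yilmaz advances.
The agenda winner is Yilmaz.

Yilmaz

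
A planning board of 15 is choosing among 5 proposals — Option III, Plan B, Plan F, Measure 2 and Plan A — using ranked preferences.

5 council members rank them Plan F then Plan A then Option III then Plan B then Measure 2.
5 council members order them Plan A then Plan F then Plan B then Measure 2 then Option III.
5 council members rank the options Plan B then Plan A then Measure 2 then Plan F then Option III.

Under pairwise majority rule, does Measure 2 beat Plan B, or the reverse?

No ballot ranks Measure 2 above Plan B: 0.
Ballots ranking Plan B above Measure 2: 15 − 0 = 15.
Plan B wins the head-to-head 15–0.

Plan B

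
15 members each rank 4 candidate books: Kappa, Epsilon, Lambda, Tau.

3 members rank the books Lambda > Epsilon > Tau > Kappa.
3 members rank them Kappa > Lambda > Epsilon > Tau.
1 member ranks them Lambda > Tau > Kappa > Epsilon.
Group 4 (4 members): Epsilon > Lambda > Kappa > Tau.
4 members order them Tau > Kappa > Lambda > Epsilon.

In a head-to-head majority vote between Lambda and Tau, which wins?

Ballots ranking Lambda above Tau: 3 + 3 + 1 + 4 = 11.
Ballots ranking Tau above Lambda: 15 − 11 = 4.
Lambda wins the head-to-head 11–4.

Lambda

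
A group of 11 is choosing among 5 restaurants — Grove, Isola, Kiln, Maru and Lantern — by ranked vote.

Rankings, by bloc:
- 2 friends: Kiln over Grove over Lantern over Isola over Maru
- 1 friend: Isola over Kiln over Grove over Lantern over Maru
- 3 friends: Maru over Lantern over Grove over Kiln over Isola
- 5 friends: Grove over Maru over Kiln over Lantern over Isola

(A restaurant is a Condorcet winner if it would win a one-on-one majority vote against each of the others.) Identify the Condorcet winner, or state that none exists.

Grove

Check each pair by majority over 11 ballots:
Grove vs Isola: Grove wins 10–1.
Grove vs Kiln: Grove wins 8–3.
Grove–Maru: Grove 8–3.
Grove vs Lantern: Grove, 8–3.
Isola–Kiln: Kiln 10–1.
Isola–Maru: Maru 8–3.
Isola vs Lantern: Lantern wins 10–1.
Kiln–Maru: Maru 8–3.
Kiln vs Lantern: Kiln, 8–3.
Maru vs Lantern: Maru wins 8–3.
Only Grove has no losses; Grove is the Condorcet winner.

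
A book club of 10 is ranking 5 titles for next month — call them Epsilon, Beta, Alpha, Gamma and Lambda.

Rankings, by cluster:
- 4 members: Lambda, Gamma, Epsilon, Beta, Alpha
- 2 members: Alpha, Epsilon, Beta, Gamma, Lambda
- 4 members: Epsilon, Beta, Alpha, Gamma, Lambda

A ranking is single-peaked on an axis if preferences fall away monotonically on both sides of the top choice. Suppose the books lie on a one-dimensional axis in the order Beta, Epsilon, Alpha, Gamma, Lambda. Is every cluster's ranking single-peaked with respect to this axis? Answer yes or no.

no

Axis positions: Beta=1, Epsilon=2, Alpha=3, Gamma=4, Lambda=5.
Cluster 1: ranking walks positions 5-4-2-1-3; Epsilon is ranked above Alpha even though Alpha lies between Epsilon and the peak Lambda on the axis — preferences dip and rise again. Not single-peaked.
Cluster 2 (peak Alpha at position 3): ranking walks positions 3-2-1-4-5, expanding outward from the peak — single-peaked.
Cluster 3 (peak Epsilon at position 2): ranking walks positions 2-1-3-4-5, expanding outward from the peak — single-peaked.
Cluster 1 violates single-peakedness, so the profile is not single-peaked on this axis.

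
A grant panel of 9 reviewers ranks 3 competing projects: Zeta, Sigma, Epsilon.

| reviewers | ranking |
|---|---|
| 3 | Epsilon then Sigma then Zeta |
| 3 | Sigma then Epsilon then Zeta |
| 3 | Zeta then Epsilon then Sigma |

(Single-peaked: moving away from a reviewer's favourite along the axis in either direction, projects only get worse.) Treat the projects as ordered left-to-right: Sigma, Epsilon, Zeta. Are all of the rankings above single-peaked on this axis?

Axis positions: Sigma=1, Epsilon=2, Zeta=3.
Type 1 (peak Epsilon at position 2): ranking walks positions 2-1-3, expanding outward from the peak — single-peaked.
Type 2 (peak Sigma at position 1): ranking walks positions 1-2-3, expanding outward from the peak — single-peaked.
Type 3 (peak Zeta at position 3): ranking walks positions 3-2-1, expanding outward from the peak — single-peaked.
Every ranking is single-peaked on this axis.

yes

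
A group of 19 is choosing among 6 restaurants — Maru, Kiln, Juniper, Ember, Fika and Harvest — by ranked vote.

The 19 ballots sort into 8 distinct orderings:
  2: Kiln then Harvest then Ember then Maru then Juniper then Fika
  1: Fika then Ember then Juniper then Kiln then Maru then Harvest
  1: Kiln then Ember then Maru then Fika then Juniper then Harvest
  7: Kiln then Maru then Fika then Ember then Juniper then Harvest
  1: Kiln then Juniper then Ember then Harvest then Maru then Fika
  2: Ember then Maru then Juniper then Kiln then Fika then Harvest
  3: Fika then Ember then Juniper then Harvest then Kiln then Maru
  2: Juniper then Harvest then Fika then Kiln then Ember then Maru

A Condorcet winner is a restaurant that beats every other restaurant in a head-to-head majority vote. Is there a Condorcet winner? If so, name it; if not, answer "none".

Kiln

Check each pair by majority over 19 ballots:
Maru vs Kiln: Kiln, 17–2.
Maru vs Juniper: 2+1+7+2 = 12 for Maru, 7 for Juniper — Maru by 12–7.
Maru vs Ember: Maru preferred on 7 ballots; Ember wins 12–7.
Maru vs Fika: Maru, 13–6.
Maru vs Harvest: Maru preferred on 1+1+7+2 = 11 ballots; Maru wins 11–8.
Kiln vs Juniper: Kiln wins 11–8.
Kiln vs Ember: 13 to 6, Kiln.
Kiln vs Fika: 2+1+7+1+2 = 13 for Kiln, 6 for Fika — Kiln by 13–6.
Kiln vs Harvest: Kiln, 14–5.
Juniper vs Ember: Ember wins 16–3.
Juniper–Fika: Fika 12–7.
Juniper vs Harvest: Juniper is ranked higher on 17 ballots, Harvest on 2. Juniper wins 17–2.
Ember vs Fika: Ember preferred on 2+1+1+2 = 6 ballots; Fika wins 13–6.
Ember vs Harvest: Ember, 15–4.
Fika vs Harvest: 14 to 5, Fika.
Kiln wins every pairwise contest, so Kiln is the Condorcet winner.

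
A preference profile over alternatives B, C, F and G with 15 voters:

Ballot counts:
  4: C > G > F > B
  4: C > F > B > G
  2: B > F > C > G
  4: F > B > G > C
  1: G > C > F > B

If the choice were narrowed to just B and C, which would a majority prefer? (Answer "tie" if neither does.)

Ballots ranking B above C: 2 + 4 = 6.
Ballots ranking C above B: 15 − 6 = 9.
C wins the head-to-head 9–6.

C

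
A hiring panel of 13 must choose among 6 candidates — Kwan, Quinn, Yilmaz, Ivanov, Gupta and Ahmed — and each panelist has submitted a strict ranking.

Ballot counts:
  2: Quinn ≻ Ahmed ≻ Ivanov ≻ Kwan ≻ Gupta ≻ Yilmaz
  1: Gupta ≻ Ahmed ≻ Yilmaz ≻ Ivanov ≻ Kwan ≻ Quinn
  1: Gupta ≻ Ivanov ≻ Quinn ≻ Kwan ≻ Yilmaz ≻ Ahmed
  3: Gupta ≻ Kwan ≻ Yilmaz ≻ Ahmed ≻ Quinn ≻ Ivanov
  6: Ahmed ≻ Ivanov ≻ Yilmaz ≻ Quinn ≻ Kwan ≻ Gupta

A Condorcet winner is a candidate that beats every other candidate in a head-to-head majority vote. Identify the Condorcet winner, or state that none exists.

Ahmed

Check each pair by majority over 13 ballots:
Kwan vs Quinn: Kwan preferred on 1+3 = 4 ballots; Quinn wins 9–4.
Kwan vs Yilmaz: Kwan is ranked higher on 2+1+3 = 6 ballots, Yilmaz on 7. Yilmaz wins 7–6.
Kwan vs Ivanov: 3 for Kwan, 10 for Ivanov — Ivanov by 10–3.
Kwan vs Gupta: 8 to 5, Kwan.
Kwan vs Ahmed: Kwan preferred on 1+3 = 4 ballots; Ahmed wins 9–4.
Quinn vs Yilmaz: Quinn preferred on 2+1 = 3 ballots; Yilmaz wins 10–3.
Quinn vs Ivanov: 5 to 8, Ivanov.
Quinn vs Gupta: 2+6 = 8 for Quinn, 5 for Gupta — Quinn by 8–5.
Quinn vs Ahmed: Quinn preferred on 2+1 = 3 ballots; Ahmed wins 10–3.
Yilmaz vs Ivanov: 1+3 = 4 for Yilmaz, 9 for Ivanov — Ivanov by 9–4.
Yilmaz vs Gupta: Yilmaz is ranked higher on 6 ballots, Gupta on 7. Gupta wins 7–6.
Yilmaz vs Ahmed: 1+3 = 4 for Yilmaz, 9 for Ahmed — Ahmed by 9–4.
Ivanov vs Gupta: Ivanov is ranked higher on 2+6 = 8 ballots, Gupta on 5. Ivanov wins 8–5.
Ivanov vs Ahmed: Ivanov preferred on 1 ballot; Ahmed wins 12–1.
Gupta vs Ahmed: Gupta preferred on 1+1+3 = 5 ballots; Ahmed wins 8–5.
Ahmed defeats every rival head-to-head and is the Condorcet winner.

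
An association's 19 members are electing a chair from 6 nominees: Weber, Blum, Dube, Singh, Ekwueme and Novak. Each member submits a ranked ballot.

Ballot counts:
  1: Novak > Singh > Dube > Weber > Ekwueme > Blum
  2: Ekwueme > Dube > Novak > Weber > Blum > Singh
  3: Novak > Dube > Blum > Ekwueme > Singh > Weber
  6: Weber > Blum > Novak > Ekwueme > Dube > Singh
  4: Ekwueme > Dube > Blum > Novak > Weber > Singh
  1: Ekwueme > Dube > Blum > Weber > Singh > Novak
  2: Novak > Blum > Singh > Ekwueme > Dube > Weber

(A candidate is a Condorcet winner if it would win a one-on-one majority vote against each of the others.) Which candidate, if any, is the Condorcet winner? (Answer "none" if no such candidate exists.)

Pairwise majorities:
Weber vs Blum: Blum wins 10–9.
Weber–Dube: Dube 13–6.
Weber–Singh: Weber 13–6.
Weber–Ekwueme: Ekwueme 12–7.
Weber vs Novak: Novak, 12–7.
Blum vs Dube: Dube, 11–8.
Blum–Singh: Blum 18–1.
Blum vs Ekwueme: Blum, 11–8.
Blum–Novak: Blum 11–8.
Dube–Singh: Dube 16–3.
Dube vs Ekwueme: Ekwueme wins 15–4.
Dube–Novak: Novak 12–7.
Singh vs Ekwueme: Ekwueme, 16–3.
Singh vs Novak: Novak, 18–1.
Ekwueme–Novak: Novak 12–7.
Each candidate drops at least one matchup (Weber loses to Blum; Blum loses to Dube; Dube loses to Ekwueme; Singh loses to Weber; Ekwueme loses to Blum; Novak loses to Blum); the cycle Blum → Ekwueme → Dube → Blum rules out a Condorcet winner.

none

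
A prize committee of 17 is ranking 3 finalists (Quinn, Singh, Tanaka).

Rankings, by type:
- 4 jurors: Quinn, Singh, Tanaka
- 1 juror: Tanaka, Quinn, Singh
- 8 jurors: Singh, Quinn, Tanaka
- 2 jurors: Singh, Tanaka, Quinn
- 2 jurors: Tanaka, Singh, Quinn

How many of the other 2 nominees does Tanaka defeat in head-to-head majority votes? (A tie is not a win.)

0

Tanaka against each rival (17 jurors):
Tanaka vs Quinn: 1+2+2 = 5 for Tanaka, 12 for Quinn — Quinn by 12–5.
Tanaka vs Singh: 1+2 = 3 for Tanaka, 14 for Singh — Singh by 14–3.
Tanaka beats no one; loses to Quinn, Singh — 0 pairwise wins.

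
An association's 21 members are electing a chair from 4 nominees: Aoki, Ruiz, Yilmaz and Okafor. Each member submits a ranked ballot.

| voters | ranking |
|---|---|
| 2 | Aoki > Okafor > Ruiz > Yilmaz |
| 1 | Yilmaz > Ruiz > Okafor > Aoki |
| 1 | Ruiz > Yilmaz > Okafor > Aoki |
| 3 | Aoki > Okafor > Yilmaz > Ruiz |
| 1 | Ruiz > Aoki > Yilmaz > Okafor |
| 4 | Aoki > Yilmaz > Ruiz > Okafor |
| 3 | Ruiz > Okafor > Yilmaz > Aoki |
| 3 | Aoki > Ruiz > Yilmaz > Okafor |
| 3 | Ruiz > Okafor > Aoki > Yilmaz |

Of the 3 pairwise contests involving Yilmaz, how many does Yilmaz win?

0

Yilmaz against each rival (21 voters):
Yilmaz vs Aoki: 1+1+3 = 5 for Yilmaz, 16 for Aoki — Aoki by 16–5.
Yilmaz vs Ruiz: Ruiz wins 13–8.
Yilmaz–Okafor: Okafor 11–10.
Yilmaz beats no one; loses to Aoki, Ruiz, Okafor — 0 pairwise wins.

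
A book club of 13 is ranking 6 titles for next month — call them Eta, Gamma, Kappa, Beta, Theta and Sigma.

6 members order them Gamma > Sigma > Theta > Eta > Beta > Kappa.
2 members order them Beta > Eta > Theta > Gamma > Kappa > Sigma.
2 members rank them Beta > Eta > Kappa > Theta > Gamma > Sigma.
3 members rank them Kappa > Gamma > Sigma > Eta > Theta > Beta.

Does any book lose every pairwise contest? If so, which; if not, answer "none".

Head-to-head results (13 members):
Eta vs Gamma: Eta is ranked higher on 2+2 = 4 ballots, Gamma on 9. Gamma wins 9–4.
Eta vs Kappa: Eta, 10–3.
Eta vs Beta: 6+3 = 9 for Eta, 4 for Beta — Eta by 9–4.
Eta vs Theta: 2+2+3 = 7 for Eta, 6 for Theta — Eta by 7–6.
Eta vs Sigma: Eta is ranked higher on 2+2 = 4 ballots, Sigma on 9. Sigma wins 9–4.
Gamma vs Kappa: Gamma wins 8–5.
Gamma vs Beta: 9 to 4, Gamma.
Gamma vs Theta: 9 to 4, Gamma.
Gamma–Sigma: Gamma 13–0.
Kappa vs Beta: 3 to 10, Beta.
Kappa vs Theta: 5 to 8, Theta.
Kappa vs Sigma: 7 to 6, Kappa.
Beta vs Theta: 2+2 = 4 for Beta, 9 for Theta — Theta by 9–4.
Beta vs Sigma: 2+2 = 4 for Beta, 9 for Sigma — Sigma by 9–4.
Theta vs Sigma: Sigma wins 9–4.
Every book wins at least one matchup (Eta beats Kappa; Gamma beats Eta; Kappa beats Sigma; Beta beats Kappa; Theta beats Kappa; Sigma beats Eta), so there is no Condorcet loser.

none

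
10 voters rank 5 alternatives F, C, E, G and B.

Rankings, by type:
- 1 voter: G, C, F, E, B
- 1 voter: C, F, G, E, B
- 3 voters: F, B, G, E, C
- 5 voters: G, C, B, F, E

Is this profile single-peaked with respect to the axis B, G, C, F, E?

Axis positions: B=1, G=2, C=3, F=4, E=5.
Type 1 (peak G at position 2): ranking walks positions 2-3-4-5-1, expanding outward from the peak — single-peaked.
Type 2 (peak C at position 3): ranking walks positions 3-4-2-5-1, expanding outward from the peak — single-peaked.
Type 3: ranking walks positions 4-1-2-5-3; B is ranked above C even though C lies between B and the peak F on the axis — preferences dip and rise again. Not single-peaked.
Type 4 (peak G at position 2): ranking walks positions 2-3-1-4-5, expanding outward from the peak — single-peaked.
Type 3 violates single-peakedness, so the profile is not single-peaked on this axis.

no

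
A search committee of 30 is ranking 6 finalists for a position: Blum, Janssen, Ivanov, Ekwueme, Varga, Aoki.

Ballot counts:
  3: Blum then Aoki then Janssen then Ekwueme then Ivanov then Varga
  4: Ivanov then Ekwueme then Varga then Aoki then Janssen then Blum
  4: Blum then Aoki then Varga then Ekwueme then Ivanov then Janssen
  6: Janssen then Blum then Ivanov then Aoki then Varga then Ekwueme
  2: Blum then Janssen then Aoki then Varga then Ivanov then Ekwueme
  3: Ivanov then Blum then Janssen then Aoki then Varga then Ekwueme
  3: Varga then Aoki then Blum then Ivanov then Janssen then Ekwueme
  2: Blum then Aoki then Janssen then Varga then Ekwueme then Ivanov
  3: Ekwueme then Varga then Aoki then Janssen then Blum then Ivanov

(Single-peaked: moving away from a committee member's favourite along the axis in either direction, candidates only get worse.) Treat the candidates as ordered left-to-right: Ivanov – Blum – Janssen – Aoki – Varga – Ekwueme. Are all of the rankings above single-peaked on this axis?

no

Axis positions: Ivanov=1, Blum=2, Janssen=3, Aoki=4, Varga=5, Ekwueme=6.
Type 1: ranking walks positions 2-4-3-6-1-5; Aoki is ranked above Janssen even though Janssen lies between Aoki and the peak Blum on the axis — preferences dip and rise again. Not single-peaked.
Type 2: ranking walks positions 1-6-5-4-3-2; Ekwueme is ranked above Blum even though Blum lies between Ekwueme and the peak Ivanov on the axis — preferences dip and rise again. Not single-peaked.
Type 3: ranking walks positions 2-4-5-6-1-3; Aoki is ranked above Janssen even though Janssen lies between Aoki and the peak Blum on the axis — preferences dip and rise again. Not single-peaked.
Type 4 (peak Janssen at position 3): ranking walks positions 3-2-1-4-5-6, expanding outward from the peak — single-peaked.
Type 5 (peak Blum at position 2): ranking walks positions 2-3-4-5-1-6, expanding outward from the peak — single-peaked.
Type 6 (peak Ivanov at position 1): ranking walks positions 1-2-3-4-5-6, expanding outward from the peak — single-peaked.
Type 7: ranking walks positions 5-4-2-1-3-6; Blum is ranked above Janssen even though Janssen lies between Blum and the peak Varga on the axis — preferences dip and rise again. Not single-peaked.
Type 8: ranking walks positions 2-4-3-5-6-1; Aoki is ranked above Janssen even though Janssen lies between Aoki and the peak Blum on the axis — preferences dip and rise again. Not single-peaked.
Type 9 (peak Ekwueme at position 6): ranking walks positions 6-5-4-3-2-1, expanding outward from the peak — single-peaked.
Type 1 violates single-peakedness, so the profile is not single-peaked on this axis.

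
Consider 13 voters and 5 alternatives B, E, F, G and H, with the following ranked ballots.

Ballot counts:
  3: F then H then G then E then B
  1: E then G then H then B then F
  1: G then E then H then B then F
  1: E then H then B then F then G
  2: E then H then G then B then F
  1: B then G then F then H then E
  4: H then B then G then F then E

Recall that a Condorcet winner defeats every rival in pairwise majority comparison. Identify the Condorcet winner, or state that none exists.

Check each pair by majority over 13 ballots:
B vs E: E, 8–5.
B vs F: B is ranked higher on 1+1+1+2+1+4 = 10 ballots, F on 3. B wins 10–3.
B vs G: G, 7–6.
B vs H: B is ranked higher on 1 ballot, H on 12. H wins 12–1.
E vs F: 1+1+1+2 = 5 for E, 8 for F — F by 8–5.
E vs G: E is ranked higher on 1+1+2 = 4 ballots, G on 9. G wins 9–4.
E vs H: E preferred on 1+1+1+2 = 5 ballots; H wins 8–5.
F vs G: 4 to 9, G.
F vs H: 3+1 = 4 for F, 9 for H — H by 9–4.
G vs H: G is ranked higher on 1+1+1 = 3 ballots, H on 10. H wins 10–3.
Only H has no losses; H is the Condorcet winner.

H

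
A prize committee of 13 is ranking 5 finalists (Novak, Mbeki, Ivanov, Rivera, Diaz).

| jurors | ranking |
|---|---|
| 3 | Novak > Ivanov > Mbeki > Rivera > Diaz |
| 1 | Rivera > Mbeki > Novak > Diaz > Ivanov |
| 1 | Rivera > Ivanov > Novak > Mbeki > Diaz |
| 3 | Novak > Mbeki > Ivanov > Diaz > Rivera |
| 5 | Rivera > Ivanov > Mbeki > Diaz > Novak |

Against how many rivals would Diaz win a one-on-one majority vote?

0

Diaz against each rival (13 jurors):
Diaz vs Novak: Diaz is ranked higher on 5 ballots, Novak on 8. Novak wins 8–5.
Diaz–Mbeki: Mbeki 13–0.
Diaz vs Ivanov: Ivanov, 12–1.
Diaz vs Rivera: Diaz is ranked higher on 3 ballots, Rivera on 10. Rivera wins 10–3.
Diaz beats no one; loses to Novak, Mbeki, Ivanov, Rivera — 0 pairwise wins.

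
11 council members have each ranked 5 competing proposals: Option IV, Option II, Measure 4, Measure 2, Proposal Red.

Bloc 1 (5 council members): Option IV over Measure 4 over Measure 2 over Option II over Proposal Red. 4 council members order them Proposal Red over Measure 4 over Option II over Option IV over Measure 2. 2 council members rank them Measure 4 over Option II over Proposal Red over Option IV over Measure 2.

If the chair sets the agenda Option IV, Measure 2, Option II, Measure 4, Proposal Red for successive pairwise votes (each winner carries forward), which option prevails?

Measure 4

Round 1: Option IV vs Measure 2 — 11–0, Option IV advances.
Round 2: Option IV vs Option II — 5–6, Option II advances.
Round 3: Option II vs Measure 4 — 0–11, Measure 4 advances.
Round 4: Measure 4 vs Proposal Red — 7–4, Measure 4 advances.
The agenda winner is Measure 4.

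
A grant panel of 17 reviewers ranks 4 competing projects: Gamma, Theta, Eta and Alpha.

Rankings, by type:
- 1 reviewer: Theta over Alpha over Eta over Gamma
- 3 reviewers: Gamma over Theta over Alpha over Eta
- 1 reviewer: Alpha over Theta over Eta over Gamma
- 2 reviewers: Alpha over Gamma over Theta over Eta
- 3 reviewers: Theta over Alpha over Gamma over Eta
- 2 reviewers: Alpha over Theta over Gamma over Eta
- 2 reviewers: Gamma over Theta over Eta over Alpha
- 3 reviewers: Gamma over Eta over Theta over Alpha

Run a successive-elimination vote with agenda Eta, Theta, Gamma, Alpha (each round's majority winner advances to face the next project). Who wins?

Alpha

Round 1: Eta vs Theta — 3–14, Theta advances.
Round 2: Theta vs Gamma — 7–10, Gamma advances.
Round 3: Gamma vs Alpha — 8–9, Alpha advances.
The agenda winner is Alpha.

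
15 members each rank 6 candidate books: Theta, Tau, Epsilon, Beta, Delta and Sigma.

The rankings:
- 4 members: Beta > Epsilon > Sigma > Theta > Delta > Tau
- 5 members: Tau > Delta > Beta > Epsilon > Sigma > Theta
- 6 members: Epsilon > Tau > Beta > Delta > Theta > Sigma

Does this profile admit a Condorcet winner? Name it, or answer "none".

none

Head-to-head results (15 members):
Theta vs Tau: 4 to 11, Tau.
Theta vs Epsilon: Epsilon, 15–0.
Theta–Beta: Beta 15–0.
Theta vs Delta: 4 to 11, Delta.
Theta vs Sigma: 6 for Theta, 9 for Sigma — Sigma by 9–6.
Tau vs Epsilon: Epsilon, 10–5.
Tau vs Beta: Tau wins 11–4.
Tau vs Delta: Tau, 11–4.
Tau vs Sigma: Tau, 11–4.
Epsilon vs Beta: Epsilon preferred on 6 ballots; Beta wins 9–6.
Epsilon–Delta: Epsilon 10–5.
Epsilon–Sigma: Epsilon 15–0.
Beta vs Delta: Beta, 10–5.
Beta vs Sigma: 4+5+6 = 15 for Beta, 0 for Sigma — Beta by 15–0.
Delta–Sigma: Delta 11–4.
Each book drops at least one matchup (Theta loses to Tau; Tau loses to Epsilon; Epsilon loses to Beta; Beta loses to Tau; Delta loses to Tau; Sigma loses to Tau); the cycle Tau > Beta > Epsilon > Tau rules out a Condorcet winner.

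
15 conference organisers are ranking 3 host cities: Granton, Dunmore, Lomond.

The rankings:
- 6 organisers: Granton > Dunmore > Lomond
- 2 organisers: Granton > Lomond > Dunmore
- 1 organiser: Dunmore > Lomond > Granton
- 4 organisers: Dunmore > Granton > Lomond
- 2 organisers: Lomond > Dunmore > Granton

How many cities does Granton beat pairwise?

Granton against each rival (15 organisers):
Granton vs Dunmore: 8 to 7, Granton.
Granton vs Lomond: Granton is ranked higher on 6+2+4 = 12 ballots, Lomond on 3. Granton wins 12–3.
Granton beats Dunmore, Lomond — 2 pairwise wins.

2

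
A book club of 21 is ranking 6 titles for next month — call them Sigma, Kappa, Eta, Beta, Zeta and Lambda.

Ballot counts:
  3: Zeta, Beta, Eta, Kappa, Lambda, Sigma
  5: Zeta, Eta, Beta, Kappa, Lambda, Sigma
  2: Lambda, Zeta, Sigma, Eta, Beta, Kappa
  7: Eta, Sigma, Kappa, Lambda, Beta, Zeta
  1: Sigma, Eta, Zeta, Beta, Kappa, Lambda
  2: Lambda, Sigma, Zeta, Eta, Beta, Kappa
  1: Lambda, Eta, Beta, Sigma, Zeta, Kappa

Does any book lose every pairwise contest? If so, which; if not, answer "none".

none

Pairwise majorities:
Sigma vs Kappa: Sigma, 13–8.
Sigma vs Eta: 2+1+2 = 5 for Sigma, 16 for Eta — Eta by 16–5.
Sigma–Beta: Sigma 12–9.
Sigma vs Zeta: Sigma wins 11–10.
Sigma vs Lambda: Lambda wins 13–8.
Kappa vs Eta: Kappa preferred on 0 ballots; Eta wins 21–0.
Kappa vs Beta: Beta wins 14–7.
Kappa–Zeta: Zeta 14–7.
Kappa vs Lambda: Kappa, 16–5.
Eta vs Beta: Eta is ranked higher on 5+2+7+1+2+1 = 18 ballots, Beta on 3. Eta wins 18–3.
Eta vs Zeta: 9 to 12, Zeta.
Eta–Lambda: Eta 16–5.
Beta vs Zeta: 8 to 13, Zeta.
Beta–Lambda: Lambda 12–9.
Zeta vs Lambda: 3+5+1 = 9 for Zeta, 12 for Lambda — Lambda by 12–9.
Each book has at least one pairwise win (Sigma beats Kappa; Kappa beats Lambda; Eta beats Sigma; Beta beats Kappa; Zeta beats Kappa; Lambda beats Sigma) — no Condorcet loser.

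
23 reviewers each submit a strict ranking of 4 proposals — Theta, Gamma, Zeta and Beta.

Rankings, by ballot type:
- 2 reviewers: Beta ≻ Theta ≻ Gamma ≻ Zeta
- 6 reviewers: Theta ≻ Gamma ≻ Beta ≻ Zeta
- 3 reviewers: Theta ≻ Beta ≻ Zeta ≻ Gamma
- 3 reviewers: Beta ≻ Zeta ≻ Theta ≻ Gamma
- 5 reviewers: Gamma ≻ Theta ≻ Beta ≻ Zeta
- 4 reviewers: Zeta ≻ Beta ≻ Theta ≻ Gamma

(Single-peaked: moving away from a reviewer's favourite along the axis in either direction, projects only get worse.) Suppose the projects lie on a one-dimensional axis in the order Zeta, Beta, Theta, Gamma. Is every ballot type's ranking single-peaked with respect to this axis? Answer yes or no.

Axis positions: Zeta=1, Beta=2, Theta=3, Gamma=4.
Ballot type 1 (peak Beta at position 2): ranking walks positions 2-3-4-1, expanding outward from the peak — single-peaked.
Ballot type 2 (peak Theta at position 3): ranking walks positions 3-4-2-1, expanding outward from the peak — single-peaked.
Ballot type 3 (peak Theta at position 3): ranking walks positions 3-2-1-4, expanding outward from the peak — single-peaked.
Ballot type 4 (peak Beta at position 2): ranking walks positions 2-1-3-4, expanding outward from the peak — single-peaked.
Ballot type 5 (peak Gamma at position 4): ranking walks positions 4-3-2-1, expanding outward from the peak — single-peaked.
Ballot type 6 (peak Zeta at position 1): ranking walks positions 1-2-3-4, expanding outward from the peak — single-peaked.
Every ranking is single-peaked on this axis.

yes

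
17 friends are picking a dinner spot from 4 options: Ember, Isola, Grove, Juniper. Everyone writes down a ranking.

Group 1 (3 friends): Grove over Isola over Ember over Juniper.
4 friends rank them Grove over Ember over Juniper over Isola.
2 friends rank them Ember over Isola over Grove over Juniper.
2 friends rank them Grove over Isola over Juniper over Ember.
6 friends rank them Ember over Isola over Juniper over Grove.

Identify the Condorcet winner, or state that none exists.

Grove

Pairwise majorities:
Ember vs Isola: 12 to 5, Ember.
Ember vs Grove: Ember is ranked higher on 2+6 = 8 ballots, Grove on 9. Grove wins 9–8.
Ember vs Juniper: Ember preferred on 3+4+2+6 = 15 ballots; Ember wins 15–2.
Isola vs Grove: Isola preferred on 2+6 = 8 ballots; Grove wins 9–8.
Isola vs Juniper: 13 to 4, Isola.
Grove vs Juniper: Grove is ranked higher on 3+4+2+2 = 11 ballots, Juniper on 6. Grove wins 11–6.
Grove wins every pairwise contest, so Grove is the Condorcet winner.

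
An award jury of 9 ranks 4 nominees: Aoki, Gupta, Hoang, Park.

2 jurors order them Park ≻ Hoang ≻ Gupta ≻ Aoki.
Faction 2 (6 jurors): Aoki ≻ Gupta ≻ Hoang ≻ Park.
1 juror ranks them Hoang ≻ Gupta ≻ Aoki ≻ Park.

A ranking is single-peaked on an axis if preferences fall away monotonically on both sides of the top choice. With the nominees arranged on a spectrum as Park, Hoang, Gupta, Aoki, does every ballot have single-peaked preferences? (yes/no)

Axis positions: Park=1, Hoang=2, Gupta=3, Aoki=4.
Faction 1 (peak Park at position 1): ranking walks positions 1-2-3-4, expanding outward from the peak — single-peaked.
Faction 2 (peak Aoki at position 4): ranking walks positions 4-3-2-1, expanding outward from the peak — single-peaked.
Faction 3 (peak Hoang at position 2): ranking walks positions 2-3-4-1, expanding outward from the peak — single-peaked.
Every ranking is single-peaked on this axis.

yes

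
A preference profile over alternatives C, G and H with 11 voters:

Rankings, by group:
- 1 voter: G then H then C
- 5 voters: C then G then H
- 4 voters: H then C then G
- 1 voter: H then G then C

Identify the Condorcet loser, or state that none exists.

Pairwise majorities:
C vs G: C wins 9–2.
C vs H: H, 6–5.
G vs H: G is ranked higher on 1+5 = 6 ballots, H on 5. G wins 6–5.
No alternative is winless: C beats G; G beats H; H beats C. There is no Condorcet loser.

none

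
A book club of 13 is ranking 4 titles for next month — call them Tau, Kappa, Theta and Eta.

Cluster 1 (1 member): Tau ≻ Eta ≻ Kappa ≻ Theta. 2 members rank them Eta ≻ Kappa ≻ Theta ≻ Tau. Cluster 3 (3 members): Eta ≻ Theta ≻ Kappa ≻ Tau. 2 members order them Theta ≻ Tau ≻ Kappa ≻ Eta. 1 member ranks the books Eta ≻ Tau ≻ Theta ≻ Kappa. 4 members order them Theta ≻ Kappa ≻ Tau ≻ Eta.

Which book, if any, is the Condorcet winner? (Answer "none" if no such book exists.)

none

Head-to-head results (13 members):
Tau vs Kappa: Kappa wins 9–4.
Tau–Theta: Theta 11–2.
Tau vs Eta: Tau wins 7–6.
Kappa vs Theta: Theta, 10–3.
Kappa–Eta: Eta 7–6.
Theta vs Eta: Eta wins 7–6.
Every book loses at least once (Tau loses to Kappa; Kappa loses to Theta; Theta loses to Eta; Eta loses to Tau). The majority relation contains the cycle Tau > Eta > Kappa > Tau, so there is no Condorcet winner.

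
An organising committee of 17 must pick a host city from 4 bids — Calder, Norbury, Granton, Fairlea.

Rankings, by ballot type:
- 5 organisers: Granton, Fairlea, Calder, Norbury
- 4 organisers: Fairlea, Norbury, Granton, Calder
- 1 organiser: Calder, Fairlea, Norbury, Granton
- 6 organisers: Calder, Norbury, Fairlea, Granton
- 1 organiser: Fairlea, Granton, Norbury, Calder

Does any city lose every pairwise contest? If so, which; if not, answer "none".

Head-to-head results (17 organisers):
Calder vs Norbury: 5+1+6 = 12 for Calder, 5 for Norbury — Calder by 12–5.
Calder vs Granton: 1+6 = 7 for Calder, 10 for Granton — Granton by 10–7.
Calder vs Fairlea: Fairlea wins 10–7.
Norbury vs Granton: Norbury wins 11–6.
Norbury–Fairlea: Fairlea 11–6.
Granton vs Fairlea: Granton preferred on 5 ballots; Fairlea wins 12–5.
No city is winless: Calder beats Norbury; Norbury beats Granton; Granton beats Calder; Fairlea beats Calder. There is no Condorcet loser.

none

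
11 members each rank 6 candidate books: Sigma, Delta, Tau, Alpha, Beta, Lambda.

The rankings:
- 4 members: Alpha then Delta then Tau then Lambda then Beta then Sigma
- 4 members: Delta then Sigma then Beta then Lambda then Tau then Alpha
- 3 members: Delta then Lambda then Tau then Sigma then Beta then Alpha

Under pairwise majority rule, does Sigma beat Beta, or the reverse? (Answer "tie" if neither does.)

Sigma

Ballots ranking Sigma above Beta: 4 + 3 = 7.
Ballots ranking Beta above Sigma: 11 − 7 = 4.
Sigma wins the head-to-head 7–4.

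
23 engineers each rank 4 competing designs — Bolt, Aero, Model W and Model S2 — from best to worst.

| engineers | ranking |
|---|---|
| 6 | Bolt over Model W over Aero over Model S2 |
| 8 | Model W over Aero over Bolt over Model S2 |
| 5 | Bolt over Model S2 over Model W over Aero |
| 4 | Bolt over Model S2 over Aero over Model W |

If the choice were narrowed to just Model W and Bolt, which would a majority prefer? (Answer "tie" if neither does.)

Ballots ranking Model W above Bolt: 8.
Ballots ranking Bolt above Model W: 23 − 8 = 15.
Bolt wins the head-to-head 15–8.

Bolt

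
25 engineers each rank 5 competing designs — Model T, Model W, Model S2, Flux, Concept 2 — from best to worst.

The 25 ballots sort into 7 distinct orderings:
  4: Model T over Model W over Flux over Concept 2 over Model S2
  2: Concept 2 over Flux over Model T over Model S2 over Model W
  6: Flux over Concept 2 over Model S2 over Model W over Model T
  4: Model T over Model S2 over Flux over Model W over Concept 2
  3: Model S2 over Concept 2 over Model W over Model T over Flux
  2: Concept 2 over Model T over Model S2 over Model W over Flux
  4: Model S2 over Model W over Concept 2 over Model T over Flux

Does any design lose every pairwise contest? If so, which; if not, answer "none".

Head-to-head results (25 engineers):
Model T vs Model W: 12 to 13, Model W.
Model T vs Model S2: Model S2, 13–12.
Model T vs Flux: Model T wins 17–8.
Model T vs Concept 2: Model T is ranked higher on 4+4 = 8 ballots, Concept 2 on 17. Concept 2 wins 17–8.
Model W vs Model S2: Model S2 wins 21–4.
Model W vs Flux: Model W wins 13–12.
Model W–Concept 2: Concept 2 13–12.
Model S2 vs Flux: Model S2 is ranked higher on 4+3+2+4 = 13 ballots, Flux on 12. Model S2 wins 13–12.
Model S2 vs Concept 2: Concept 2, 14–11.
Flux vs Concept 2: 4+6+4 = 14 for Flux, 11 for Concept 2 — Flux by 14–11.
Each design has at least one pairwise win (Model T beats Flux; Model W beats Model T; Model S2 beats Model T; Flux beats Concept 2; Concept 2 beats Model T) — no Condorcet loser.

none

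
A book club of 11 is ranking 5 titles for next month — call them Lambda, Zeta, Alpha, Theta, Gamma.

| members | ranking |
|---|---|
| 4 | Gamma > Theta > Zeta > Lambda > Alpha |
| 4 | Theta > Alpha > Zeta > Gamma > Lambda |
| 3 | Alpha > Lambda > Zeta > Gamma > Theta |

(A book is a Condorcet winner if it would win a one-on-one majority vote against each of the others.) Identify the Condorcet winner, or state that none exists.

Head-to-head results (11 members):
Lambda vs Zeta: Zeta, 8–3.
Lambda vs Alpha: Alpha wins 7–4.
Lambda vs Theta: Theta wins 8–3.
Lambda–Gamma: Gamma 8–3.
Zeta vs Alpha: Alpha wins 7–4.
Zeta vs Theta: Theta, 8–3.
Zeta vs Gamma: Zeta wins 7–4.
Alpha vs Theta: Theta wins 8–3.
Alpha vs Gamma: Alpha, 7–4.
Theta vs Gamma: Gamma, 7–4.
Each book drops at least one matchup (Lambda loses to Zeta; Zeta loses to Alpha; Alpha loses to Theta; Theta loses to Gamma; Gamma loses to Zeta); the cycle Zeta beats Gamma beats Theta beats Zeta rules out a Condorcet winner.

none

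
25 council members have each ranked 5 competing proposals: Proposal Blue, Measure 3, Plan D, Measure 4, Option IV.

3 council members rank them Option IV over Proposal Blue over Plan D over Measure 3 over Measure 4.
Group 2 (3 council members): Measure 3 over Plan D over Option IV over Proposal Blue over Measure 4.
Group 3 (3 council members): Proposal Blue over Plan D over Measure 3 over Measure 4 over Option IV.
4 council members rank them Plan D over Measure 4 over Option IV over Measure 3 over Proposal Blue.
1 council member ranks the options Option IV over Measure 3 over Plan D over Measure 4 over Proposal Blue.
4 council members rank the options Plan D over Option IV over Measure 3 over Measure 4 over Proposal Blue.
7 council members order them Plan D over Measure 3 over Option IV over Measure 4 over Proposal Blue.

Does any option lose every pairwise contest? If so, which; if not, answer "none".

Pairwise majorities:
Proposal Blue vs Measure 3: Measure 3, 19–6.
Proposal Blue–Plan D: Plan D 19–6.
Proposal Blue vs Measure 4: Measure 4 wins 16–9.
Proposal Blue vs Option IV: Option IV wins 22–3.
Measure 3–Plan D: Plan D 21–4.
Measure 3 vs Measure 4: 21 to 4, Measure 3.
Measure 3 vs Option IV: Measure 3, 13–12.
Plan D vs Measure 4: Plan D is ranked higher on 25 ballots, Measure 4 on 0. Plan D wins 25–0.
Plan D vs Option IV: 21 to 4, Plan D.
Measure 4 vs Option IV: Option IV wins 18–7.
Proposal Blue loses to every other option — it is the Condorcet loser.

Proposal Blue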